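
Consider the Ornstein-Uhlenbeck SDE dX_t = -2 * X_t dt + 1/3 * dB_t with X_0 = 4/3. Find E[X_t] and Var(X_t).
E[X_t] = 4*exp(-2*t)/3; Var(X_t) = 1/36 - exp(-4*t)/36

The OU SDE dX = -theta X dt + sigma dB admits the integrating factor exp(theta t): d(exp(theta t) X_t) = sigma exp(theta t) dB_t. Integrating from 0 to t:
  X_t = x_0 * exp(-theta t) + sigma * int_0^t exp(-theta (t-s)) dB_s.
The Itô integral has mean 0 and (by the Itô isometry) variance sigma^2 * int_0^t exp(-2 theta (t - s)) ds = sigma^2 * (1 - exp(-2 theta t)) / (2 theta).
With theta = 2, sigma = 1/3, x_0 = 4/3:
  E[X_t] = 4/3 * exp(-2 t) = 4*exp(-2*t)/3
  Var(X_t) = (1/3)^2 * (1 - exp(-2*2 t)) / (2 * 2) = 1/36 - exp(-4*t)/36.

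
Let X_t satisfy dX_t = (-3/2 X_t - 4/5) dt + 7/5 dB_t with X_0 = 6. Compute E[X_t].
E[X_t] = -8/15 + 98*exp(-3*t/2)/15

Taking expectations and using E[dB_t] = 0, the mean m(t) = E[X_t] satisfies the ODE m'(t) = a m(t) + b with m(0) = x_0. With a = -3/2, b = -4/5, x_0 = 6, the solution is
  m(t) = x_0 * exp(a t) + (b/a) * (exp(a t) - 1)
       = 6 * exp((-3/2) t) + ((-4/5)/(-3/2)) * (exp((-3/2) t) - 1)
       = -8/15 + 98*exp(-3*t/2)/15.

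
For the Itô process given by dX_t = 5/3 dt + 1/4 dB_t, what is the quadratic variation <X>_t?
<X>_t = t/16

For an Itô process dX_t = a(t) dt + b(t) dB_t, the quadratic variation is <X>_t = int_0^t b(s)^2 ds (the drift term does not contribute). Here b(s) = 1/4, so
  b(s)^2 = 1/16.
Integrating from 0 to t:
  <X>_t = int_0^t (1/16) ds = t/16.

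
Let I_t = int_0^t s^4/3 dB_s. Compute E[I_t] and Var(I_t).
E[I_t] = 0; Var(I_t) = t^9/81

The Itô integral of a deterministic integrand f(s) has mean 0 because each increment f(s) * (B_{s+ds} - B_s) has mean 0. By the Itô isometry:
  Var( int_0^t f(s) dB_s ) = E[ (int_0^t f(s) dB_s)^2 ] = int_0^t f(s)^2 ds.
Here f(s) = s^4/3, so f(s)^2 = s^8/9. Integrate:
  int_0^t (s^8/9) ds = t^9/81.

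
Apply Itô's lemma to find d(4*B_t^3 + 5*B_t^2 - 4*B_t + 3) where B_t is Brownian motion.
d(4*B_t^3 + 5*B_t^2 - 4*B_t + 3) = (12*B_t + 5) dt + (12*B_t^2 + 10*B_t - 4) dB_t

Itô's formula for f(B_t) gives d f(B_t) = f'(B_t) dB_t + (1/2) f''(B_t) dt. Compute derivatives of f(x) = 4*x^3 + 5*x^2 - 4*x + 3:
  f'(x)  = 12*x^2 + 10*x - 4
  f''(x) = 24*x + 10
Substitute x = B_t and multiply the f'' term by 1/2:
  drift     = (1/2) * (24*x + 10) evaluated at B_t = 12*B_t + 5
  diffusion = (12*x^2 + 10*x - 4) evaluated at B_t = 12*B_t^2 + 10*B_t - 4
Therefore d(4*B_t^3 + 5*B_t^2 - 4*B_t + 3) = (12*B_t + 5) dt + (12*B_t^2 + 10*B_t - 4) dB_t.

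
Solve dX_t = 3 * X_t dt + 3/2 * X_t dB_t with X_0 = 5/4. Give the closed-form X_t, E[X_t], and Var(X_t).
X_t = 5/4 * exp((15/8) t + (3/2) B_t); E[X_t] = 5*exp(3*t)/4; Var(X_t) = 25*(exp(9*t/4) - 1)*exp(6*t)/16

For GBM dX = mu X dt + sigma X dB with X_0 = x_0, apply Itô to Y = log X: dY = (mu - sigma^2/2) dt + sigma dB, so Y_t = log(x_0) + (mu - sigma^2/2) t + sigma B_t and hence X_t = x_0 * exp((mu - sigma^2/2) t + sigma B_t).
With mu = 3, sigma = 3/2, x_0 = 5/4, this gives:
  X_t = 5/4 * exp((15/8) * t + (3/2) * B_t).
Since sigma*B_t ~ Normal(0, sigma^2 t), E[exp(sigma*B_t)] = exp(sigma^2 t / 2); so E[X_t] = x_0 * exp((mu - sigma^2/2) t) * exp(sigma^2 t / 2) = x_0 * exp(mu t) = 5*exp(3*t)/4.
Var(X_t) = E[X_t^2] - (E[X_t])^2 = x_0^2 * exp(2 mu t) * (exp(sigma^2 t) - 1) = 25*(exp(9*t/4) - 1)*exp(6*t)/16.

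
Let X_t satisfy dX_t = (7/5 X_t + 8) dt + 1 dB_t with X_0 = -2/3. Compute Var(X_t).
Var(X_t) = 5*exp(14*t/5)/14 - 5/14

The variance V(t) = Var(X_t) satisfies V'(t) = 2 a V(t) + c^2 with V(0) = 0 (drift coefficient is linear in X, diffusion is constant). With a = 7/5, c = 1, the solution is
  V(t) = (c^2 / (2 a)) * (exp(2 a t) - 1)
       = (1^2 / (2*(7/5))) * (exp((14/5) t) - 1)
       = 5*exp(14*t/5)/14 - 5/14.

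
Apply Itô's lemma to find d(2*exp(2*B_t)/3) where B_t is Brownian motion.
d(2*exp(2*B_t)/3) = (4*exp(2*B_t)/3) dt + (4*exp(2*B_t)/3) dB_t

Itô's formula for f(B_t) gives d f(B_t) = f'(B_t) dB_t + (1/2) f''(B_t) dt. Compute derivatives of f(x) = 2*exp(2*x)/3:
  f'(x)  = 4*exp(2*x)/3
  f''(x) = 8*exp(2*x)/3
Substitute x = B_t and multiply the f'' term by 1/2:
  drift     = (1/2) * (8*exp(2*x)/3) evaluated at B_t = 4*exp(2*B_t)/3
  diffusion = (4*exp(2*x)/3) evaluated at B_t = 4*exp(2*B_t)/3
Therefore d(2*exp(2*B_t)/3) = (4*exp(2*B_t)/3) dt + (4*exp(2*B_t)/3) dB_t.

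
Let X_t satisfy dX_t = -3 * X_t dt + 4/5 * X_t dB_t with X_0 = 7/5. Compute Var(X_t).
Var(X_t) = (49*exp(16*t/25) - 49)*exp(-6*t)/25

For GBM dX = mu X dt + sigma X dB with X_0 = x_0, apply Itô to Y = log X: dY = (mu - sigma^2/2) dt + sigma dB, so Y_t = log(x_0) + (mu - sigma^2/2) t + sigma B_t and hence X_t = x_0 * exp((mu - sigma^2/2) t + sigma B_t).
With mu = -3, sigma = 4/5, x_0 = 7/5, this gives:
  X_t = 7/5 * exp((-83/25) * t + (4/5) * B_t).
Since sigma*B_t ~ Normal(0, sigma^2 t), E[exp(sigma*B_t)] = exp(sigma^2 t / 2); so E[X_t] = x_0 * exp((mu - sigma^2/2) t) * exp(sigma^2 t / 2) = x_0 * exp(mu t) = 7*exp(-3*t)/5.
Var(X_t) = E[X_t^2] - (E[X_t])^2 = x_0^2 * exp(2 mu t) * (exp(sigma^2 t) - 1) = (49*exp(16*t/25) - 49)*exp(-6*t)/25.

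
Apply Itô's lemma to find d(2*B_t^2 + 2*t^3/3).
d(2*B_t^2 + 2*t^3/3) = (2*t^2 + 2) dt + (4*B_t) dB_t

Itô's formula for f(t, x): d f(t, B_t) = (f_t + (1/2) f_xx) dt + f_x dB_t. Compute partials of f(t, x) = 2*t^3/3 + 2*x^2:
  f_t(t,x)  = 2*t^2
  f_x(t,x)  = 4*x
  f_xx(t,x) = 4
Assemble drift = f_t + (1/2) f_xx = 2*t^2 + 2 and diffusion = f_x = 4*x. Substituting x = B_t:
  d(2*B_t^2 + 2*t^3/3) = (2*t^2 + 2) dt + (4*B_t) dB_t.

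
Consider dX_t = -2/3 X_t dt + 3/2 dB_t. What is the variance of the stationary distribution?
lim Var(X_t) = 27/16

The OU SDE dX = -theta X dt + sigma dB admits the integrating factor exp(theta t): d(exp(theta t) X_t) = sigma exp(theta t) dB_t. Integrating from 0 to t gives X_t = x_0 * exp(-theta t) + sigma * int_0^t exp(-theta (t-s)) dB_s for any initial x_0. The Itô integral has variance (by the Itô isometry) sigma^2 * int_0^t exp(-2 theta (t - s)) ds = sigma^2 * (1 - exp(-2 theta t)) / (2 theta), independent of x_0.
With theta = 2/3, sigma = 3/2:
  Var(X_t) = (3/2)^2 * (1 - exp(-2*2/3 t)) / (2 * 2/3) = 27/16 - 27*exp(-4*t/3)/16.
As t -> infinity, exp(-2*2/3 t) -> 0, so the stationary variance is sigma^2 / (2 theta) = 27/16.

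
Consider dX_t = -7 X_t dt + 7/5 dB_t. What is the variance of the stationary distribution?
lim Var(X_t) = 7/50

The OU SDE dX = -theta X dt + sigma dB admits the integrating factor exp(theta t): d(exp(theta t) X_t) = sigma exp(theta t) dB_t. Integrating from 0 to t gives X_t = x_0 * exp(-theta t) + sigma * int_0^t exp(-theta (t-s)) dB_s for any initial x_0. The Itô integral has variance (by the Itô isometry) sigma^2 * int_0^t exp(-2 theta (t - s)) ds = sigma^2 * (1 - exp(-2 theta t)) / (2 theta), independent of x_0.
With theta = 7, sigma = 7/5:
  Var(X_t) = (7/5)^2 * (1 - exp(-2*7 t)) / (2 * 7) = 7/50 - 7*exp(-14*t)/50.
As t -> infinity, exp(-2*7 t) -> 0, so the stationary variance is sigma^2 / (2 theta) = 7/50.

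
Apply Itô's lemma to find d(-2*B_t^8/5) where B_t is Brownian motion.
d(-2*B_t^8/5) = (-56*B_t^6/5) dt + (-16*B_t^7/5) dB_t

Itô's formula for f(B_t) gives d f(B_t) = f'(B_t) dB_t + (1/2) f''(B_t) dt. Compute derivatives of f(x) = -2*x^8/5:
  f'(x)  = -16*x^7/5
  f''(x) = -112*x^6/5
Substitute x = B_t and multiply the f'' term by 1/2:
  drift     = (1/2) * (-112*x^6/5) evaluated at B_t = -56*B_t^6/5
  diffusion = (-16*x^7/5) evaluated at B_t = -16*B_t^7/5
Therefore d(-2*B_t^8/5) = (-56*B_t^6/5) dt + (-16*B_t^7/5) dB_t.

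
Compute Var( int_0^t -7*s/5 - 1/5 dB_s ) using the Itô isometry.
Var = t*(49*t^2 + 21*t + 3)/75

The Itô integral of a deterministic integrand f(s) has mean 0 because each increment f(s) * (B_{s+ds} - B_s) has mean 0. By the Itô isometry:
  Var( int_0^t f(s) dB_s ) = E[ (int_0^t f(s) dB_s)^2 ] = int_0^t f(s)^2 ds.
Here f(s) = -7*s/5 - 1/5, so f(s)^2 = (7*s + 1)^2/25. Integrate:
  int_0^t ((7*s + 1)^2/25) ds = t*(49*t^2 + 21*t + 3)/75.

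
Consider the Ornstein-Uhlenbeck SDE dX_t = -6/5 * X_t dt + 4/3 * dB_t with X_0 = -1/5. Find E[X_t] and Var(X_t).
E[X_t] = -exp(-6*t/5)/5; Var(X_t) = 20/27 - 20*exp(-12*t/5)/27

The OU SDE dX = -theta X dt + sigma dB admits the integrating factor exp(theta t): d(exp(theta t) X_t) = sigma exp(theta t) dB_t. Integrating from 0 to t:
  X_t = x_0 * exp(-theta t) + sigma * int_0^t exp(-theta (t-s)) dB_s.
The Itô integral has mean 0 and (by the Itô isometry) variance sigma^2 * int_0^t exp(-2 theta (t - s)) ds = sigma^2 * (1 - exp(-2 theta t)) / (2 theta).
With theta = 6/5, sigma = 4/3, x_0 = -1/5:
  E[X_t] = -1/5 * exp(-6/5 t) = -exp(-6*t/5)/5
  Var(X_t) = (4/3)^2 * (1 - exp(-2*6/5 t)) / (2 * 6/5) = 20/27 - 20*exp(-12*t/5)/27.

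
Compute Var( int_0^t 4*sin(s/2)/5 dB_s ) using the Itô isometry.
Var = 8*t/25 - 8*sin(t)/25

The Itô integral of a deterministic integrand f(s) has mean 0 because each increment f(s) * (B_{s+ds} - B_s) has mean 0. By the Itô isometry:
  Var( int_0^t f(s) dB_s ) = E[ (int_0^t f(s) dB_s)^2 ] = int_0^t f(s)^2 ds.
Here f(s) = 4*sin(s/2)/5, so f(s)^2 = 16*sin(s/2)^2/25. Integrate:
  int_0^t (16*sin(s/2)^2/25) ds = 8*t/25 - 8*sin(t)/25.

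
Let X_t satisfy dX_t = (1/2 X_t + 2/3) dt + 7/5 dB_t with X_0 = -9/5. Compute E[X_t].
E[X_t] = -7*exp(t/2)/15 - 4/3

Taking expectations and using E[dB_t] = 0, the mean m(t) = E[X_t] satisfies the ODE m'(t) = a m(t) + b with m(0) = x_0. With a = 1/2, b = 2/3, x_0 = -9/5, the solution is
  m(t) = x_0 * exp(a t) + (b/a) * (exp(a t) - 1)
       = (-9/5) * exp((1/2) t) + ((2/3)/(1/2)) * (exp((1/2) t) - 1)
       = -7*exp(t/2)/15 - 4/3.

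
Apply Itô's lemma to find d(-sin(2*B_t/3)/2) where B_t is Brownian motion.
d(-sin(2*B_t/3)/2) = (sin(2*B_t/3)/9) dt + (-cos(2*B_t/3)/3) dB_t

Itô's formula for f(B_t) gives d f(B_t) = f'(B_t) dB_t + (1/2) f''(B_t) dt. Compute derivatives of f(x) = -sin(2*x/3)/2:
  f'(x)  = -cos(2*x/3)/3
  f''(x) = 2*sin(2*x/3)/9
Substitute x = B_t and multiply the f'' term by 1/2:
  drift     = (1/2) * (2*sin(2*x/3)/9) evaluated at B_t = sin(2*B_t/3)/9
  diffusion = (-cos(2*x/3)/3) evaluated at B_t = -cos(2*B_t/3)/3
Therefore d(-sin(2*B_t/3)/2) = (sin(2*B_t/3)/9) dt + (-cos(2*B_t/3)/3) dB_t.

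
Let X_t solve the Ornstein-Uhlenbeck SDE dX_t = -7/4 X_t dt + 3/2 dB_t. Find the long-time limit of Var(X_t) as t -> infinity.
lim Var(X_t) = 9/14

The OU SDE dX = -theta X dt + sigma dB admits the integrating factor exp(theta t): d(exp(theta t) X_t) = sigma exp(theta t) dB_t. Integrating from 0 to t gives X_t = x_0 * exp(-theta t) + sigma * int_0^t exp(-theta (t-s)) dB_s for any initial x_0. The Itô integral has variance (by the Itô isometry) sigma^2 * int_0^t exp(-2 theta (t - s)) ds = sigma^2 * (1 - exp(-2 theta t)) / (2 theta), independent of x_0.
With theta = 7/4, sigma = 3/2:
  Var(X_t) = (3/2)^2 * (1 - exp(-2*7/4 t)) / (2 * 7/4) = 9/14 - 9*exp(-7*t/2)/14.
As t -> infinity, exp(-2*7/4 t) -> 0, so the stationary variance is sigma^2 / (2 theta) = 9/14.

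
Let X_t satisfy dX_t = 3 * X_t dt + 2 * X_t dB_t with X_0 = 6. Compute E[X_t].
E[X_t] = 6*exp(3*t)

For GBM dX = mu X dt + sigma X dB with X_0 = x_0, apply Itô to Y = log X: dY = (mu - sigma^2/2) dt + sigma dB, so Y_t = log(x_0) + (mu - sigma^2/2) t + sigma B_t and hence X_t = x_0 * exp((mu - sigma^2/2) t + sigma B_t).
With mu = 3, sigma = 2, x_0 = 6, this gives:
  X_t = 6 * exp((1) * t + (2) * B_t).
Since sigma*B_t ~ Normal(0, sigma^2 t), E[exp(sigma*B_t)] = exp(sigma^2 t / 2); so E[X_t] = x_0 * exp((mu - sigma^2/2) t) * exp(sigma^2 t / 2) = x_0 * exp(mu t) = 6*exp(3*t).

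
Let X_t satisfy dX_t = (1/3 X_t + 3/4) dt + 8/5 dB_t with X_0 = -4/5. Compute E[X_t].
E[X_t] = 29*exp(t/3)/20 - 9/4

Taking expectations and using E[dB_t] = 0, the mean m(t) = E[X_t] satisfies the ODE m'(t) = a m(t) + b with m(0) = x_0. With a = 1/3, b = 3/4, x_0 = -4/5, the solution is
  m(t) = x_0 * exp(a t) + (b/a) * (exp(a t) - 1)
       = (-4/5) * exp((1/3) t) + ((3/4)/(1/3)) * (exp((1/3) t) - 1)
       = 29*exp(t/3)/20 - 9/4.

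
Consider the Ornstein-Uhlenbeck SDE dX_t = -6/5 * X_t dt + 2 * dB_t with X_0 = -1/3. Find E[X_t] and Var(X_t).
E[X_t] = -exp(-6*t/5)/3; Var(X_t) = 5/3 - 5*exp(-12*t/5)/3

The OU SDE dX = -theta X dt + sigma dB admits the integrating factor exp(theta t): d(exp(theta t) X_t) = sigma exp(theta t) dB_t. Integrating from 0 to t:
  X_t = x_0 * exp(-theta t) + sigma * int_0^t exp(-theta (t-s)) dB_s.
The Itô integral has mean 0 and (by the Itô isometry) variance sigma^2 * int_0^t exp(-2 theta (t - s)) ds = sigma^2 * (1 - exp(-2 theta t)) / (2 theta).
With theta = 6/5, sigma = 2, x_0 = -1/3:
  E[X_t] = -1/3 * exp(-6/5 t) = -exp(-6*t/5)/3
  Var(X_t) = (2)^2 * (1 - exp(-2*6/5 t)) / (2 * 6/5) = 5/3 - 5*exp(-12*t/5)/3.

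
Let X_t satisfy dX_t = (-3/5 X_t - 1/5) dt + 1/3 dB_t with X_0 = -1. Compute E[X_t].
E[X_t] = -1/3 - 2*exp(-3*t/5)/3

Taking expectations and using E[dB_t] = 0, the mean m(t) = E[X_t] satisfies the ODE m'(t) = a m(t) + b with m(0) = x_0. With a = -3/5, b = -1/5, x_0 = -1, the solution is
  m(t) = x_0 * exp(a t) + (b/a) * (exp(a t) - 1)
       = (-1) * exp((-3/5) t) + ((-1/5)/(-3/5)) * (exp((-3/5) t) - 1)
       = -1/3 - 2*exp(-3*t/5)/3.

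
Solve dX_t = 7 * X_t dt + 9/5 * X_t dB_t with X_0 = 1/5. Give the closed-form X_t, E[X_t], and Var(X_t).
X_t = 1/5 * exp((269/50) t + (9/5) B_t); E[X_t] = exp(7*t)/5; Var(X_t) = (exp(81*t/25) - 1)*exp(14*t)/25

For GBM dX = mu X dt + sigma X dB with X_0 = x_0, apply Itô to Y = log X: dY = (mu - sigma^2/2) dt + sigma dB, so Y_t = log(x_0) + (mu - sigma^2/2) t + sigma B_t and hence X_t = x_0 * exp((mu - sigma^2/2) t + sigma B_t).
With mu = 7, sigma = 9/5, x_0 = 1/5, this gives:
  X_t = 1/5 * exp((269/50) * t + (9/5) * B_t).
Since sigma*B_t ~ Normal(0, sigma^2 t), E[exp(sigma*B_t)] = exp(sigma^2 t / 2); so E[X_t] = x_0 * exp((mu - sigma^2/2) t) * exp(sigma^2 t / 2) = x_0 * exp(mu t) = exp(7*t)/5.
Var(X_t) = E[X_t^2] - (E[X_t])^2 = x_0^2 * exp(2 mu t) * (exp(sigma^2 t) - 1) = (exp(81*t/25) - 1)*exp(14*t)/25.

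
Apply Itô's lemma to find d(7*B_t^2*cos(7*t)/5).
d(7*B_t^2*cos(7*t)/5) = (-49*B_t^2*sin(7*t)/5 + 7*cos(7*t)/5) dt + (14*B_t*cos(7*t)/5) dB_t

Itô's formula for f(t, x): d f(t, B_t) = (f_t + (1/2) f_xx) dt + f_x dB_t. Compute partials of f(t, x) = 7*x^2*cos(7*t)/5:
  f_t(t,x)  = -49*x^2*sin(7*t)/5
  f_x(t,x)  = 14*x*cos(7*t)/5
  f_xx(t,x) = 14*cos(7*t)/5
Assemble drift = f_t + (1/2) f_xx = -49*x^2*sin(7*t)/5 + 7*cos(7*t)/5 and diffusion = f_x = 14*x*cos(7*t)/5. Substituting x = B_t:
  d(7*B_t^2*cos(7*t)/5) = (-49*B_t^2*sin(7*t)/5 + 7*cos(7*t)/5) dt + (14*B_t*cos(7*t)/5) dB_t.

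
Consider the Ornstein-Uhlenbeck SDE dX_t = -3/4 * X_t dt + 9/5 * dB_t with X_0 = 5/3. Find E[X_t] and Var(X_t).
E[X_t] = 5*exp(-3*t/4)/3; Var(X_t) = 54/25 - 54*exp(-3*t/2)/25

The OU SDE dX = -theta X dt + sigma dB admits the integrating factor exp(theta t): d(exp(theta t) X_t) = sigma exp(theta t) dB_t. Integrating from 0 to t:
  X_t = x_0 * exp(-theta t) + sigma * int_0^t exp(-theta (t-s)) dB_s.
The Itô integral has mean 0 and (by the Itô isometry) variance sigma^2 * int_0^t exp(-2 theta (t - s)) ds = sigma^2 * (1 - exp(-2 theta t)) / (2 theta).
With theta = 3/4, sigma = 9/5, x_0 = 5/3:
  E[X_t] = 5/3 * exp(-3/4 t) = 5*exp(-3*t/4)/3
  Var(X_t) = (9/5)^2 * (1 - exp(-2*3/4 t)) / (2 * 3/4) = 54/25 - 54*exp(-3*t/2)/25.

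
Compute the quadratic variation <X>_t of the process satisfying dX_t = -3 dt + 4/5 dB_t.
<X>_t = 16*t/25

For an Itô process dX_t = a(t) dt + b(t) dB_t, the quadratic variation is <X>_t = int_0^t b(s)^2 ds (the drift term does not contribute). Here b(s) = 4/5, so
  b(s)^2 = 16/25.
Integrating from 0 to t:
  <X>_t = int_0^t (16/25) ds = 16*t/25.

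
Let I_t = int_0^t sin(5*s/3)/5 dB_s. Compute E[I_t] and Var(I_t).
E[I_t] = 0; Var(I_t) = t/50 - 3*sin(10*t/3)/500

The Itô integral of a deterministic integrand f(s) has mean 0 because each increment f(s) * (B_{s+ds} - B_s) has mean 0. By the Itô isometry:
  Var( int_0^t f(s) dB_s ) = E[ (int_0^t f(s) dB_s)^2 ] = int_0^t f(s)^2 ds.
Here f(s) = sin(5*s/3)/5, so f(s)^2 = sin(5*s/3)^2/25. Integrate:
  int_0^t (sin(5*s/3)^2/25) ds = t/50 - 3*sin(10*t/3)/500.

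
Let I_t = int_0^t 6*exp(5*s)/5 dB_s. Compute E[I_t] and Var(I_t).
E[I_t] = 0; Var(I_t) = 18*exp(10*t)/125 - 18/125

The Itô integral of a deterministic integrand f(s) has mean 0 because each increment f(s) * (B_{s+ds} - B_s) has mean 0. By the Itô isometry:
  Var( int_0^t f(s) dB_s ) = E[ (int_0^t f(s) dB_s)^2 ] = int_0^t f(s)^2 ds.
Here f(s) = 6*exp(5*s)/5, so f(s)^2 = 36*exp(10*s)/25. Integrate:
  int_0^t (36*exp(10*s)/25) ds = 18*exp(10*t)/125 - 18/125.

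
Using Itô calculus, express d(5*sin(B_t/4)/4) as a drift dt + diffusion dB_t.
d(5*sin(B_t/4)/4) = (-5*sin(B_t/4)/128) dt + (5*cos(B_t/4)/16) dB_t

Itô's formula for f(B_t) gives d f(B_t) = f'(B_t) dB_t + (1/2) f''(B_t) dt. Compute derivatives of f(x) = 5*sin(x/4)/4:
  f'(x)  = 5*cos(x/4)/16
  f''(x) = -5*sin(x/4)/64
Substitute x = B_t and multiply the f'' term by 1/2:
  drift     = (1/2) * (-5*sin(x/4)/64) evaluated at B_t = -5*sin(B_t/4)/128
  diffusion = (5*cos(x/4)/16) evaluated at B_t = 5*cos(B_t/4)/16
Therefore d(5*sin(B_t/4)/4) = (-5*sin(B_t/4)/128) dt + (5*cos(B_t/4)/16) dB_t.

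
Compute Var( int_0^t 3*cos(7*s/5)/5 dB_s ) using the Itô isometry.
Var = 9*t/50 + 9*sin(14*t/5)/140

The Itô integral of a deterministic integrand f(s) has mean 0 because each increment f(s) * (B_{s+ds} - B_s) has mean 0. By the Itô isometry:
  Var( int_0^t f(s) dB_s ) = E[ (int_0^t f(s) dB_s)^2 ] = int_0^t f(s)^2 ds.
Here f(s) = 3*cos(7*s/5)/5, so f(s)^2 = 9*cos(7*s/5)^2/25. Integrate:
  int_0^t (9*cos(7*s/5)^2/25) ds = 9*t/50 + 9*sin(14*t/5)/140.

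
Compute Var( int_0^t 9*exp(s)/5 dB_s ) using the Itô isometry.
Var = 81*exp(2*t)/50 - 81/50

The Itô integral of a deterministic integrand f(s) has mean 0 because each increment f(s) * (B_{s+ds} - B_s) has mean 0. By the Itô isometry:
  Var( int_0^t f(s) dB_s ) = E[ (int_0^t f(s) dB_s)^2 ] = int_0^t f(s)^2 ds.
Here f(s) = 9*exp(s)/5, so f(s)^2 = 81*exp(2*s)/25. Integrate:
  int_0^t (81*exp(2*s)/25) ds = 81*exp(2*t)/50 - 81/50.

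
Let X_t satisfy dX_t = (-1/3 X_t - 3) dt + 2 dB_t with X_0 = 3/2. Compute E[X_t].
E[X_t] = -9 + 21*exp(-t/3)/2

Taking expectations and using E[dB_t] = 0, the mean m(t) = E[X_t] satisfies the ODE m'(t) = a m(t) + b with m(0) = x_0. With a = -1/3, b = -3, x_0 = 3/2, the solution is
  m(t) = x_0 * exp(a t) + (b/a) * (exp(a t) - 1)
       = (3/2) * exp((-1/3) t) + ((-3)/(-1/3)) * (exp((-1/3) t) - 1)
       = -9 + 21*exp(-t/3)/2.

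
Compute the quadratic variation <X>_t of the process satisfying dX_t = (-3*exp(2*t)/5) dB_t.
<X>_t = 9*exp(4*t)/100 - 9/100

For an Itô process dX_t = a(t) dt + b(t) dB_t, the quadratic variation is <X>_t = int_0^t b(s)^2 ds (the drift term does not contribute). Here b(s) = -3*exp(2*s)/5, so
  b(s)^2 = 9*exp(4*s)/25.
Integrating from 0 to t:
  <X>_t = int_0^t (9*exp(4*s)/25) ds = 9*exp(4*t)/100 - 9/100.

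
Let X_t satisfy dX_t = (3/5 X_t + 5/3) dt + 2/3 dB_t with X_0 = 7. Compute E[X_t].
E[X_t] = 88*exp(3*t/5)/9 - 25/9

Taking expectations and using E[dB_t] = 0, the mean m(t) = E[X_t] satisfies the ODE m'(t) = a m(t) + b with m(0) = x_0. With a = 3/5, b = 5/3, x_0 = 7, the solution is
  m(t) = x_0 * exp(a t) + (b/a) * (exp(a t) - 1)
       = 7 * exp((3/5) t) + ((5/3)/(3/5)) * (exp((3/5) t) - 1)
       = 88*exp(3*t/5)/9 - 25/9.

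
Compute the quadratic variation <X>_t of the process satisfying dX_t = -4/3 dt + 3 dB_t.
<X>_t = 9*t

For an Itô process dX_t = a(t) dt + b(t) dB_t, the quadratic variation is <X>_t = int_0^t b(s)^2 ds (the drift term does not contribute). Here b(s) = 3, so
  b(s)^2 = 9.
Integrating from 0 to t:
  <X>_t = int_0^t (9) ds = 9*t.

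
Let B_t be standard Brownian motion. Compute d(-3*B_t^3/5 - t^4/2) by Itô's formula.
d(-3*B_t^3/5 - t^4/2) = (-9*B_t/5 - 2*t^3) dt + (-9*B_t^2/5) dB_t

Itô's formula for f(t, x): d f(t, B_t) = (f_t + (1/2) f_xx) dt + f_x dB_t. Compute partials of f(t, x) = -t^4/2 - 3*x^3/5:
  f_t(t,x)  = -2*t^3
  f_x(t,x)  = -9*x^2/5
  f_xx(t,x) = -18*x/5
Assemble drift = f_t + (1/2) f_xx = -2*t^3 - 9*x/5 and diffusion = f_x = -9*x^2/5. Substituting x = B_t:
  d(-3*B_t^3/5 - t^4/2) = (-9*B_t/5 - 2*t^3) dt + (-9*B_t^2/5) dB_t.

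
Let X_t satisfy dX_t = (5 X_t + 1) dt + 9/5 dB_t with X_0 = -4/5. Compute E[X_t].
E[X_t] = -3*exp(5*t)/5 - 1/5

Taking expectations and using E[dB_t] = 0, the mean m(t) = E[X_t] satisfies the ODE m'(t) = a m(t) + b with m(0) = x_0. With a = 5, b = 1, x_0 = -4/5, the solution is
  m(t) = x_0 * exp(a t) + (b/a) * (exp(a t) - 1)
       = (-4/5) * exp(5 t) + (1/5) * (exp(5 t) - 1)
       = -3*exp(5*t)/5 - 1/5.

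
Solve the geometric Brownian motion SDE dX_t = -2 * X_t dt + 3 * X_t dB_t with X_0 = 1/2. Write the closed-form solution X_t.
X_t = 1/2 * exp((-13/2) * t + (3) * B_t)

For GBM dX = mu X dt + sigma X dB with X_0 = x_0, apply Itô to Y = log X: dY = (mu - sigma^2/2) dt + sigma dB, so Y_t = log(x_0) + (mu - sigma^2/2) t + sigma B_t and hence X_t = x_0 * exp((mu - sigma^2/2) t + sigma B_t).
With mu = -2, sigma = 3, x_0 = 1/2, this gives:
  X_t = 1/2 * exp((-13/2) * t + (3) * B_t).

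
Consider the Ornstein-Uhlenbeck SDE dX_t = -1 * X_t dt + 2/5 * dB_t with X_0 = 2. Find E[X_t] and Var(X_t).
E[X_t] = 2*exp(-t); Var(X_t) = 2/25 - 2*exp(-2*t)/25

The OU SDE dX = -theta X dt + sigma dB admits the integrating factor exp(theta t): d(exp(theta t) X_t) = sigma exp(theta t) dB_t. Integrating from 0 to t:
  X_t = x_0 * exp(-theta t) + sigma * int_0^t exp(-theta (t-s)) dB_s.
The Itô integral has mean 0 and (by the Itô isometry) variance sigma^2 * int_0^t exp(-2 theta (t - s)) ds = sigma^2 * (1 - exp(-2 theta t)) / (2 theta).
With theta = 1, sigma = 2/5, x_0 = 2:
  E[X_t] = 2 * exp(-1 t) = 2*exp(-t)
  Var(X_t) = (2/5)^2 * (1 - exp(-2*1 t)) / (2 * 1) = 2/25 - 2*exp(-2*t)/25.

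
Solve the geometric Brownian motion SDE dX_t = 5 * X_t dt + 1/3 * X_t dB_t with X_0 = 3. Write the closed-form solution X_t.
X_t = 3 * exp((89/18) * t + (1/3) * B_t)

For GBM dX = mu X dt + sigma X dB with X_0 = x_0, apply Itô to Y = log X: dY = (mu - sigma^2/2) dt + sigma dB, so Y_t = log(x_0) + (mu - sigma^2/2) t + sigma B_t and hence X_t = x_0 * exp((mu - sigma^2/2) t + sigma B_t).
With mu = 5, sigma = 1/3, x_0 = 3, this gives:
  X_t = 3 * exp((89/18) * t + (1/3) * B_t).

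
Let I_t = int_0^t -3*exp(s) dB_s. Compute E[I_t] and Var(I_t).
E[I_t] = 0; Var(I_t) = 9*exp(2*t)/2 - 9/2

The Itô integral of a deterministic integrand f(s) has mean 0 because each increment f(s) * (B_{s+ds} - B_s) has mean 0. By the Itô isometry:
  Var( int_0^t f(s) dB_s ) = E[ (int_0^t f(s) dB_s)^2 ] = int_0^t f(s)^2 ds.
Here f(s) = -3*exp(s), so f(s)^2 = 9*exp(2*s). Integrate:
  int_0^t (9*exp(2*s)) ds = 9*exp(2*t)/2 - 9/2.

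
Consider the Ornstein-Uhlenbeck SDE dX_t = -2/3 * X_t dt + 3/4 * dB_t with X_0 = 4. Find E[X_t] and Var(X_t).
E[X_t] = 4*exp(-2*t/3); Var(X_t) = 27/64 - 27*exp(-4*t/3)/64

The OU SDE dX = -theta X dt + sigma dB admits the integrating factor exp(theta t): d(exp(theta t) X_t) = sigma exp(theta t) dB_t. Integrating from 0 to t:
  X_t = x_0 * exp(-theta t) + sigma * int_0^t exp(-theta (t-s)) dB_s.
The Itô integral has mean 0 and (by the Itô isometry) variance sigma^2 * int_0^t exp(-2 theta (t - s)) ds = sigma^2 * (1 - exp(-2 theta t)) / (2 theta).
With theta = 2/3, sigma = 3/4, x_0 = 4:
  E[X_t] = 4 * exp(-2/3 t) = 4*exp(-2*t/3)
  Var(X_t) = (3/4)^2 * (1 - exp(-2*2/3 t)) / (2 * 2/3) = 27/64 - 27*exp(-4*t/3)/64.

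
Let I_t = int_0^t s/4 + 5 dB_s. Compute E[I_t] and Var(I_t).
E[I_t] = 0; Var(I_t) = t*(t^2 + 60*t + 1200)/48

The Itô integral of a deterministic integrand f(s) has mean 0 because each increment f(s) * (B_{s+ds} - B_s) has mean 0. By the Itô isometry:
  Var( int_0^t f(s) dB_s ) = E[ (int_0^t f(s) dB_s)^2 ] = int_0^t f(s)^2 ds.
Here f(s) = s/4 + 5, so f(s)^2 = (s + 20)^2/16. Integrate:
  int_0^t ((s + 20)^2/16) ds = t*(t^2 + 60*t + 1200)/48.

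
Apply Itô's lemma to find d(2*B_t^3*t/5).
d(2*B_t^3*t/5) = (2*B_t*(B_t^2 + 3*t)/5) dt + (6*B_t^2*t/5) dB_t

Itô's formula for f(t, x): d f(t, B_t) = (f_t + (1/2) f_xx) dt + f_x dB_t. Compute partials of f(t, x) = 2*t*x^3/5:
  f_t(t,x)  = 2*x^3/5
  f_x(t,x)  = 6*t*x^2/5
  f_xx(t,x) = 12*t*x/5
Assemble drift = f_t + (1/2) f_xx = 2*x*(3*t + x^2)/5 and diffusion = f_x = 6*t*x^2/5. Substituting x = B_t:
  d(2*B_t^3*t/5) = (2*B_t*(B_t^2 + 3*t)/5) dt + (6*B_t^2*t/5) dB_t.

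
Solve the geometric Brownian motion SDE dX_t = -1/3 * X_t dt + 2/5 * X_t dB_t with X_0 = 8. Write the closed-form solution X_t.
X_t = 8 * exp((-31/75) * t + (2/5) * B_t)

For GBM dX = mu X dt + sigma X dB with X_0 = x_0, apply Itô to Y = log X: dY = (mu - sigma^2/2) dt + sigma dB, so Y_t = log(x_0) + (mu - sigma^2/2) t + sigma B_t and hence X_t = x_0 * exp((mu - sigma^2/2) t + sigma B_t).
With mu = -1/3, sigma = 2/5, x_0 = 8, this gives:
  X_t = 8 * exp((-31/75) * t + (2/5) * B_t).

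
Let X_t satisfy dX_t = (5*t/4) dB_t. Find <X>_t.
<X>_t = 25*t^3/48

For an Itô process dX_t = a(t) dt + b(t) dB_t, the quadratic variation is <X>_t = int_0^t b(s)^2 ds (the drift term does not contribute). Here b(s) = 5*s/4, so
  b(s)^2 = 25*s^2/16.
Integrating from 0 to t:
  <X>_t = int_0^t (25*s^2/16) ds = 25*t^3/48.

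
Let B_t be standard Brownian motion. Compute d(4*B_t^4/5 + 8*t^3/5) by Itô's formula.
d(4*B_t^4/5 + 8*t^3/5) = (24*B_t^2/5 + 24*t^2/5) dt + (16*B_t^3/5) dB_t

Itô's formula for f(t, x): d f(t, B_t) = (f_t + (1/2) f_xx) dt + f_x dB_t. Compute partials of f(t, x) = 8*t^3/5 + 4*x^4/5:
  f_t(t,x)  = 24*t^2/5
  f_x(t,x)  = 16*x^3/5
  f_xx(t,x) = 48*x^2/5
Assemble drift = f_t + (1/2) f_xx = 24*t^2/5 + 24*x^2/5 and diffusion = f_x = 16*x^3/5. Substituting x = B_t:
  d(4*B_t^4/5 + 8*t^3/5) = (24*B_t^2/5 + 24*t^2/5) dt + (16*B_t^3/5) dB_t.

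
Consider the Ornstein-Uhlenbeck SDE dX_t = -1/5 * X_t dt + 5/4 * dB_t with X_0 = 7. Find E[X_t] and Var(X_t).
E[X_t] = 7*exp(-t/5); Var(X_t) = 125/32 - 125*exp(-2*t/5)/32

The OU SDE dX = -theta X dt + sigma dB admits the integrating factor exp(theta t): d(exp(theta t) X_t) = sigma exp(theta t) dB_t. Integrating from 0 to t:
  X_t = x_0 * exp(-theta t) + sigma * int_0^t exp(-theta (t-s)) dB_s.
The Itô integral has mean 0 and (by the Itô isometry) variance sigma^2 * int_0^t exp(-2 theta (t - s)) ds = sigma^2 * (1 - exp(-2 theta t)) / (2 theta).
With theta = 1/5, sigma = 5/4, x_0 = 7:
  E[X_t] = 7 * exp(-1/5 t) = 7*exp(-t/5)
  Var(X_t) = (5/4)^2 * (1 - exp(-2*1/5 t)) / (2 * 1/5) = 125/32 - 125*exp(-2*t/5)/32.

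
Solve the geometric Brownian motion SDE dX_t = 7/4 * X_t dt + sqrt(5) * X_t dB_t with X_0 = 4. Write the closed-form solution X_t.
X_t = 4 * exp((-3/4) * t + (sqrt(5)) * B_t)

For GBM dX = mu X dt + sigma X dB with X_0 = x_0, apply Itô to Y = log X: dY = (mu - sigma^2/2) dt + sigma dB, so Y_t = log(x_0) + (mu - sigma^2/2) t + sigma B_t and hence X_t = x_0 * exp((mu - sigma^2/2) t + sigma B_t).
With mu = 7/4, sigma = sqrt(5), x_0 = 4, this gives:
  X_t = 4 * exp((-3/4) * t + (sqrt(5)) * B_t).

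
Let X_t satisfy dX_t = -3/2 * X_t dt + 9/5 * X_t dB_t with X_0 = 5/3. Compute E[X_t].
E[X_t] = 5*exp(-3*t/2)/3

For GBM dX = mu X dt + sigma X dB with X_0 = x_0, apply Itô to Y = log X: dY = (mu - sigma^2/2) dt + sigma dB, so Y_t = log(x_0) + (mu - sigma^2/2) t + sigma B_t and hence X_t = x_0 * exp((mu - sigma^2/2) t + sigma B_t).
With mu = -3/2, sigma = 9/5, x_0 = 5/3, this gives:
  X_t = 5/3 * exp((-78/25) * t + (9/5) * B_t).
Since sigma*B_t ~ Normal(0, sigma^2 t), E[exp(sigma*B_t)] = exp(sigma^2 t / 2); so E[X_t] = x_0 * exp((mu - sigma^2/2) t) * exp(sigma^2 t / 2) = x_0 * exp(mu t) = 5*exp(-3*t/2)/3.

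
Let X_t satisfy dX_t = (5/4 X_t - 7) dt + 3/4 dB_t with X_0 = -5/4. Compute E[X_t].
E[X_t] = 28/5 - 137*exp(5*t/4)/20

Taking expectations and using E[dB_t] = 0, the mean m(t) = E[X_t] satisfies the ODE m'(t) = a m(t) + b with m(0) = x_0. With a = 5/4, b = -7, x_0 = -5/4, the solution is
  m(t) = x_0 * exp(a t) + (b/a) * (exp(a t) - 1)
       = (-5/4) * exp((5/4) t) + ((-7)/(5/4)) * (exp((5/4) t) - 1)
       = 28/5 - 137*exp(5*t/4)/20.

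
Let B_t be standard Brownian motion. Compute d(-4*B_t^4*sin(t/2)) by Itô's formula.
d(-4*B_t^4*sin(t/2)) = (-2*B_t^2*(B_t^2*cos(t/2) + 12*sin(t/2))) dt + (-16*B_t^3*sin(t/2)) dB_t

Itô's formula for f(t, x): d f(t, B_t) = (f_t + (1/2) f_xx) dt + f_x dB_t. Compute partials of f(t, x) = -4*x^4*sin(t/2):
  f_t(t,x)  = -2*x^4*cos(t/2)
  f_x(t,x)  = -16*x^3*sin(t/2)
  f_xx(t,x) = -48*x^2*sin(t/2)
Assemble drift = f_t + (1/2) f_xx = -2*x^2*(x^2*cos(t/2) + 12*sin(t/2)) and diffusion = f_x = -16*x^3*sin(t/2). Substituting x = B_t:
  d(-4*B_t^4*sin(t/2)) = (-2*B_t^2*(B_t^2*cos(t/2) + 12*sin(t/2))) dt + (-16*B_t^3*sin(t/2)) dB_t.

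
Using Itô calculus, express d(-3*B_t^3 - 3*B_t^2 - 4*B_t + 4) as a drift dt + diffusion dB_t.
d(-3*B_t^3 - 3*B_t^2 - 4*B_t + 4) = (-9*B_t - 3) dt + (-9*B_t^2 - 6*B_t - 4) dB_t

Itô's formula for f(B_t) gives d f(B_t) = f'(B_t) dB_t + (1/2) f''(B_t) dt. Compute derivatives of f(x) = -3*x^3 - 3*x^2 - 4*x + 4:
  f'(x)  = -9*x^2 - 6*x - 4
  f''(x) = -18*x - 6
Substitute x = B_t and multiply the f'' term by 1/2:
  drift     = (1/2) * (-18*x - 6) evaluated at B_t = -9*B_t - 3
  diffusion = (-9*x^2 - 6*x - 4) evaluated at B_t = -9*B_t^2 - 6*B_t - 4
Therefore d(-3*B_t^3 - 3*B_t^2 - 4*B_t + 4) = (-9*B_t - 3) dt + (-9*B_t^2 - 6*B_t - 4) dB_t.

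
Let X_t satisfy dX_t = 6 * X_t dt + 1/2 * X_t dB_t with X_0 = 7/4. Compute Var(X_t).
Var(X_t) = 49*(exp(t/4) - 1)*exp(12*t)/16

For GBM dX = mu X dt + sigma X dB with X_0 = x_0, apply Itô to Y = log X: dY = (mu - sigma^2/2) dt + sigma dB, so Y_t = log(x_0) + (mu - sigma^2/2) t + sigma B_t and hence X_t = x_0 * exp((mu - sigma^2/2) t + sigma B_t).
With mu = 6, sigma = 1/2, x_0 = 7/4, this gives:
  X_t = 7/4 * exp((47/8) * t + (1/2) * B_t).
Since sigma*B_t ~ Normal(0, sigma^2 t), E[exp(sigma*B_t)] = exp(sigma^2 t / 2); so E[X_t] = x_0 * exp((mu - sigma^2/2) t) * exp(sigma^2 t / 2) = x_0 * exp(mu t) = 7*exp(6*t)/4.
Var(X_t) = E[X_t^2] - (E[X_t])^2 = x_0^2 * exp(2 mu t) * (exp(sigma^2 t) - 1) = 49*(exp(t/4) - 1)*exp(12*t)/16.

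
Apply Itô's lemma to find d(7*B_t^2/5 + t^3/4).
d(7*B_t^2/5 + t^3/4) = (3*t^2/4 + 7/5) dt + (14*B_t/5) dB_t

Itô's formula for f(t, x): d f(t, B_t) = (f_t + (1/2) f_xx) dt + f_x dB_t. Compute partials of f(t, x) = t^3/4 + 7*x^2/5:
  f_t(t,x)  = 3*t^2/4
  f_x(t,x)  = 14*x/5
  f_xx(t,x) = 14/5
Assemble drift = f_t + (1/2) f_xx = 3*t^2/4 + 7/5 and diffusion = f_x = 14*x/5. Substituting x = B_t:
  d(7*B_t^2/5 + t^3/4) = (3*t^2/4 + 7/5) dt + (14*B_t/5) dB_t.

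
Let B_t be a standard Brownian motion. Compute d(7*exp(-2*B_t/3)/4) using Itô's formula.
d(7*exp(-2*B_t/3)/4) = (7*exp(-2*B_t/3)/18) dt + (-7*exp(-2*B_t/3)/6) dB_t

Itô's formula for f(B_t) gives d f(B_t) = f'(B_t) dB_t + (1/2) f''(B_t) dt. Compute derivatives of f(x) = 7*exp(-2*x/3)/4:
  f'(x)  = -7*exp(-2*x/3)/6
  f''(x) = 7*exp(-2*x/3)/9
Substitute x = B_t and multiply the f'' term by 1/2:
  drift     = (1/2) * (7*exp(-2*x/3)/9) evaluated at B_t = 7*exp(-2*B_t/3)/18
  diffusion = (-7*exp(-2*x/3)/6) evaluated at B_t = -7*exp(-2*B_t/3)/6
Therefore d(7*exp(-2*B_t/3)/4) = (7*exp(-2*B_t/3)/18) dt + (-7*exp(-2*B_t/3)/6) dB_t.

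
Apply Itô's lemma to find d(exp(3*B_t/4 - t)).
d(exp(3*B_t/4 - t)) = (-23*exp(3*B_t/4 - t)/32) dt + (3*exp(3*B_t/4 - t)/4) dB_t

Itô's formula for f(t, x): d f(t, B_t) = (f_t + (1/2) f_xx) dt + f_x dB_t. Compute partials of f(t, x) = exp(-t + 3*x/4):
  f_t(t,x)  = -exp(-t + 3*x/4)
  f_x(t,x)  = 3*exp(-t + 3*x/4)/4
  f_xx(t,x) = 9*exp(-t + 3*x/4)/16
Assemble drift = f_t + (1/2) f_xx = -23*exp(-t + 3*x/4)/32 and diffusion = f_x = 3*exp(-t + 3*x/4)/4. Substituting x = B_t:
  d(exp(3*B_t/4 - t)) = (-23*exp(3*B_t/4 - t)/32) dt + (3*exp(3*B_t/4 - t)/4) dB_t.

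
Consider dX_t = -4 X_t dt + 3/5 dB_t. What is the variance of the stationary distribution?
lim Var(X_t) = 9/200

The OU SDE dX = -theta X dt + sigma dB admits the integrating factor exp(theta t): d(exp(theta t) X_t) = sigma exp(theta t) dB_t. Integrating from 0 to t gives X_t = x_0 * exp(-theta t) + sigma * int_0^t exp(-theta (t-s)) dB_s for any initial x_0. The Itô integral has variance (by the Itô isometry) sigma^2 * int_0^t exp(-2 theta (t - s)) ds = sigma^2 * (1 - exp(-2 theta t)) / (2 theta), independent of x_0.
With theta = 4, sigma = 3/5:
  Var(X_t) = (3/5)^2 * (1 - exp(-2*4 t)) / (2 * 4) = 9/200 - 9*exp(-8*t)/200.
As t -> infinity, exp(-2*4 t) -> 0, so the stationary variance is sigma^2 / (2 theta) = 9/200.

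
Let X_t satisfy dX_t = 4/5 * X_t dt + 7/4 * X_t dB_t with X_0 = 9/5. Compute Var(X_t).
Var(X_t) = 81*(exp(49*t/16) - 1)*exp(8*t/5)/25

For GBM dX = mu X dt + sigma X dB with X_0 = x_0, apply Itô to Y = log X: dY = (mu - sigma^2/2) dt + sigma dB, so Y_t = log(x_0) + (mu - sigma^2/2) t + sigma B_t and hence X_t = x_0 * exp((mu - sigma^2/2) t + sigma B_t).
With mu = 4/5, sigma = 7/4, x_0 = 9/5, this gives:
  X_t = 9/5 * exp((-117/160) * t + (7/4) * B_t).
Since sigma*B_t ~ Normal(0, sigma^2 t), E[exp(sigma*B_t)] = exp(sigma^2 t / 2); so E[X_t] = x_0 * exp((mu - sigma^2/2) t) * exp(sigma^2 t / 2) = x_0 * exp(mu t) = 9*exp(4*t/5)/5.
Var(X_t) = E[X_t^2] - (E[X_t])^2 = x_0^2 * exp(2 mu t) * (exp(sigma^2 t) - 1) = 81*(exp(49*t/16) - 1)*exp(8*t/5)/25.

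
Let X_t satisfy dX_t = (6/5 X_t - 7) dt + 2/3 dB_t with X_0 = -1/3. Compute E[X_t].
E[X_t] = 35/6 - 37*exp(6*t/5)/6

Taking expectations and using E[dB_t] = 0, the mean m(t) = E[X_t] satisfies the ODE m'(t) = a m(t) + b with m(0) = x_0. With a = 6/5, b = -7, x_0 = -1/3, the solution is
  m(t) = x_0 * exp(a t) + (b/a) * (exp(a t) - 1)
       = (-1/3) * exp((6/5) t) + ((-7)/(6/5)) * (exp((6/5) t) - 1)
       = 35/6 - 37*exp(6*t/5)/6.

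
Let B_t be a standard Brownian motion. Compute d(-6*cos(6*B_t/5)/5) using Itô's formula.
d(-6*cos(6*B_t/5)/5) = (108*cos(6*B_t/5)/125) dt + (36*sin(6*B_t/5)/25) dB_t

Itô's formula for f(B_t) gives d f(B_t) = f'(B_t) dB_t + (1/2) f''(B_t) dt. Compute derivatives of f(x) = -6*cos(6*x/5)/5:
  f'(x)  = 36*sin(6*x/5)/25
  f''(x) = 216*cos(6*x/5)/125
Substitute x = B_t and multiply the f'' term by 1/2:
  drift     = (1/2) * (216*cos(6*x/5)/125) evaluated at B_t = 108*cos(6*B_t/5)/125
  diffusion = (36*sin(6*x/5)/25) evaluated at B_t = 36*sin(6*B_t/5)/25
Therefore d(-6*cos(6*B_t/5)/5) = (108*cos(6*B_t/5)/125) dt + (36*sin(6*B_t/5)/25) dB_t.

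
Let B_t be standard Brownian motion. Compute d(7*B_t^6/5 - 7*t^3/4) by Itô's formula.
d(7*B_t^6/5 - 7*t^3/4) = (21*B_t^4 - 21*t^2/4) dt + (42*B_t^5/5) dB_t

Itô's formula for f(t, x): d f(t, B_t) = (f_t + (1/2) f_xx) dt + f_x dB_t. Compute partials of f(t, x) = -7*t^3/4 + 7*x^6/5:
  f_t(t,x)  = -21*t^2/4
  f_x(t,x)  = 42*x^5/5
  f_xx(t,x) = 42*x^4
Assemble drift = f_t + (1/2) f_xx = -21*t^2/4 + 21*x^4 and diffusion = f_x = 42*x^5/5. Substituting x = B_t:
  d(7*B_t^6/5 - 7*t^3/4) = (21*B_t^4 - 21*t^2/4) dt + (42*B_t^5/5) dB_t.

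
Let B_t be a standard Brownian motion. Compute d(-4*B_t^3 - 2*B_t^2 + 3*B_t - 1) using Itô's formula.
d(-4*B_t^3 - 2*B_t^2 + 3*B_t - 1) = (-12*B_t - 2) dt + (-12*B_t^2 - 4*B_t + 3) dB_t

Itô's formula for f(B_t) gives d f(B_t) = f'(B_t) dB_t + (1/2) f''(B_t) dt. Compute derivatives of f(x) = -4*x^3 - 2*x^2 + 3*x - 1:
  f'(x)  = -12*x^2 - 4*x + 3
  f''(x) = -24*x - 4
Substitute x = B_t and multiply the f'' term by 1/2:
  drift     = (1/2) * (-24*x - 4) evaluated at B_t = -12*B_t - 2
  diffusion = (-12*x^2 - 4*x + 3) evaluated at B_t = -12*B_t^2 - 4*B_t + 3
Therefore d(-4*B_t^3 - 2*B_t^2 + 3*B_t - 1) = (-12*B_t - 2) dt + (-12*B_t^2 - 4*B_t + 3) dB_t.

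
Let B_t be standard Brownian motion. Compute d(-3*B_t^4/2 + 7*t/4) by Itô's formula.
d(-3*B_t^4/2 + 7*t/4) = (7/4 - 9*B_t^2) dt + (-6*B_t^3) dB_t

Itô's formula for f(t, x): d f(t, B_t) = (f_t + (1/2) f_xx) dt + f_x dB_t. Compute partials of f(t, x) = 7*t/4 - 3*x^4/2:
  f_t(t,x)  = 7/4
  f_x(t,x)  = -6*x^3
  f_xx(t,x) = -18*x^2
Assemble drift = f_t + (1/2) f_xx = 7/4 - 9*x^2 and diffusion = f_x = -6*x^3. Substituting x = B_t:
  d(-3*B_t^4/2 + 7*t/4) = (7/4 - 9*B_t^2) dt + (-6*B_t^3) dB_t.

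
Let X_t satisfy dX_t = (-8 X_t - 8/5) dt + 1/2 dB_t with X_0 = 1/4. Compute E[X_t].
E[X_t] = -1/5 + 9*exp(-8*t)/20

Taking expectations and using E[dB_t] = 0, the mean m(t) = E[X_t] satisfies the ODE m'(t) = a m(t) + b with m(0) = x_0. With a = -8, b = -8/5, x_0 = 1/4, the solution is
  m(t) = x_0 * exp(a t) + (b/a) * (exp(a t) - 1)
       = (1/4) * exp((-8) t) + ((-8/5)/(-8)) * (exp((-8) t) - 1)
       = -1/5 + 9*exp(-8*t)/20.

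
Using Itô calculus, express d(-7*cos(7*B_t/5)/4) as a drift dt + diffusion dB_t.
d(-7*cos(7*B_t/5)/4) = (343*cos(7*B_t/5)/200) dt + (49*sin(7*B_t/5)/20) dB_t

Itô's formula for f(B_t) gives d f(B_t) = f'(B_t) dB_t + (1/2) f''(B_t) dt. Compute derivatives of f(x) = -7*cos(7*x/5)/4:
  f'(x)  = 49*sin(7*x/5)/20
  f''(x) = 343*cos(7*x/5)/100
Substitute x = B_t and multiply the f'' term by 1/2:
  drift     = (1/2) * (343*cos(7*x/5)/100) evaluated at B_t = 343*cos(7*B_t/5)/200
  diffusion = (49*sin(7*x/5)/20) evaluated at B_t = 49*sin(7*B_t/5)/20
Therefore d(-7*cos(7*B_t/5)/4) = (343*cos(7*B_t/5)/200) dt + (49*sin(7*B_t/5)/20) dB_t.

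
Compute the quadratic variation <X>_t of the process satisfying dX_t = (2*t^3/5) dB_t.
<X>_t = 4*t^7/175

For an Itô process dX_t = a(t) dt + b(t) dB_t, the quadratic variation is <X>_t = int_0^t b(s)^2 ds (the drift term does not contribute). Here b(s) = 2*s^3/5, so
  b(s)^2 = 4*s^6/25.
Integrating from 0 to t:
  <X>_t = int_0^t (4*s^6/25) ds = 4*t^7/175.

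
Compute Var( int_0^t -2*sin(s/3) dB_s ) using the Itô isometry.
Var = 2*t - 3*sin(2*t/3)

The Itô integral of a deterministic integrand f(s) has mean 0 because each increment f(s) * (B_{s+ds} - B_s) has mean 0. By the Itô isometry:
  Var( int_0^t f(s) dB_s ) = E[ (int_0^t f(s) dB_s)^2 ] = int_0^t f(s)^2 ds.
Here f(s) = -2*sin(s/3), so f(s)^2 = 4*sin(s/3)^2. Integrate:
  int_0^t (4*sin(s/3)^2) ds = 2*t - 3*sin(2*t/3).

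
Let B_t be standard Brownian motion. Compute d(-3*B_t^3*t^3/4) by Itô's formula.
d(-3*B_t^3*t^3/4) = (9*B_t*t^2*(-B_t^2 - t)/4) dt + (-9*B_t^2*t^3/4) dB_t

Itô's formula for f(t, x): d f(t, B_t) = (f_t + (1/2) f_xx) dt + f_x dB_t. Compute partials of f(t, x) = -3*t^3*x^3/4:
  f_t(t,x)  = -9*t^2*x^3/4
  f_x(t,x)  = -9*t^3*x^2/4
  f_xx(t,x) = -9*t^3*x/2
Assemble drift = f_t + (1/2) f_xx = 9*t^2*x*(-t - x^2)/4 and diffusion = f_x = -9*t^3*x^2/4. Substituting x = B_t:
  d(-3*B_t^3*t^3/4) = (9*B_t*t^2*(-B_t^2 - t)/4) dt + (-9*B_t^2*t^3/4) dB_t.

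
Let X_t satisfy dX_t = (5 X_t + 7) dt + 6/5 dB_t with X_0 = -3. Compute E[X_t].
E[X_t] = -8*exp(5*t)/5 - 7/5

Taking expectations and using E[dB_t] = 0, the mean m(t) = E[X_t] satisfies the ODE m'(t) = a m(t) + b with m(0) = x_0. With a = 5, b = 7, x_0 = -3, the solution is
  m(t) = x_0 * exp(a t) + (b/a) * (exp(a t) - 1)
       = (-3) * exp(5 t) + (7/5) * (exp(5 t) - 1)
       = -8*exp(5*t)/5 - 7/5.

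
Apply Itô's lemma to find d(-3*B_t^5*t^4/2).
d(-3*B_t^5*t^4/2) = (B_t^3*t^3*(-6*B_t^2 - 15*t)) dt + (-15*B_t^4*t^4/2) dB_t

Itô's formula for f(t, x): d f(t, B_t) = (f_t + (1/2) f_xx) dt + f_x dB_t. Compute partials of f(t, x) = -3*t^4*x^5/2:
  f_t(t,x)  = -6*t^3*x^5
  f_x(t,x)  = -15*t^4*x^4/2
  f_xx(t,x) = -30*t^4*x^3
Assemble drift = f_t + (1/2) f_xx = t^3*x^3*(-15*t - 6*x^2) and diffusion = f_x = -15*t^4*x^4/2. Substituting x = B_t:
  d(-3*B_t^5*t^4/2) = (B_t^3*t^3*(-6*B_t^2 - 15*t)) dt + (-15*B_t^4*t^4/2) dB_t.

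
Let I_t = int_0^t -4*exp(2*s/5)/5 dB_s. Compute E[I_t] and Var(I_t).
E[I_t] = 0; Var(I_t) = 4*exp(4*t/5)/5 - 4/5

The Itô integral of a deterministic integrand f(s) has mean 0 because each increment f(s) * (B_{s+ds} - B_s) has mean 0. By the Itô isometry:
  Var( int_0^t f(s) dB_s ) = E[ (int_0^t f(s) dB_s)^2 ] = int_0^t f(s)^2 ds.
Here f(s) = -4*exp(2*s/5)/5, so f(s)^2 = 16*exp(4*s/5)/25. Integrate:
  int_0^t (16*exp(4*s/5)/25) ds = 4*exp(4*t/5)/5 - 4/5.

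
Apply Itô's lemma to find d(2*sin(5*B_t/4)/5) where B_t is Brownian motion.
d(2*sin(5*B_t/4)/5) = (-5*sin(5*B_t/4)/16) dt + (cos(5*B_t/4)/2) dB_t

Itô's formula for f(B_t) gives d f(B_t) = f'(B_t) dB_t + (1/2) f''(B_t) dt. Compute derivatives of f(x) = 2*sin(5*x/4)/5:
  f'(x)  = cos(5*x/4)/2
  f''(x) = -5*sin(5*x/4)/8
Substitute x = B_t and multiply the f'' term by 1/2:
  drift     = (1/2) * (-5*sin(5*x/4)/8) evaluated at B_t = -5*sin(5*B_t/4)/16
  diffusion = (cos(5*x/4)/2) evaluated at B_t = cos(5*B_t/4)/2
Therefore d(2*sin(5*B_t/4)/5) = (-5*sin(5*B_t/4)/16) dt + (cos(5*B_t/4)/2) dB_t.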